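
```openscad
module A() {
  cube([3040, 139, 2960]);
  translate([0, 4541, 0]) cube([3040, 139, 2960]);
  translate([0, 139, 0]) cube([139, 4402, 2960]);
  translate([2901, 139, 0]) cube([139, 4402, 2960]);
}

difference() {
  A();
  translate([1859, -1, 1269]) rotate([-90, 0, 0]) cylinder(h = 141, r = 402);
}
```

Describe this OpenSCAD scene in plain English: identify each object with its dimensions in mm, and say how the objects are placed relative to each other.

A is a box-shaped house frame (walls only): outside footprint 3040×4680 mm, wall height 2960 mm, wall thickness 139 mm. The two y-facing walls run the full x-width; the two x-facing walls fit between the inner faces of the y-facing walls.

The house frame has a circular hole of radius 402 mm through its front wall, centred at (x = 1859, z = 1269).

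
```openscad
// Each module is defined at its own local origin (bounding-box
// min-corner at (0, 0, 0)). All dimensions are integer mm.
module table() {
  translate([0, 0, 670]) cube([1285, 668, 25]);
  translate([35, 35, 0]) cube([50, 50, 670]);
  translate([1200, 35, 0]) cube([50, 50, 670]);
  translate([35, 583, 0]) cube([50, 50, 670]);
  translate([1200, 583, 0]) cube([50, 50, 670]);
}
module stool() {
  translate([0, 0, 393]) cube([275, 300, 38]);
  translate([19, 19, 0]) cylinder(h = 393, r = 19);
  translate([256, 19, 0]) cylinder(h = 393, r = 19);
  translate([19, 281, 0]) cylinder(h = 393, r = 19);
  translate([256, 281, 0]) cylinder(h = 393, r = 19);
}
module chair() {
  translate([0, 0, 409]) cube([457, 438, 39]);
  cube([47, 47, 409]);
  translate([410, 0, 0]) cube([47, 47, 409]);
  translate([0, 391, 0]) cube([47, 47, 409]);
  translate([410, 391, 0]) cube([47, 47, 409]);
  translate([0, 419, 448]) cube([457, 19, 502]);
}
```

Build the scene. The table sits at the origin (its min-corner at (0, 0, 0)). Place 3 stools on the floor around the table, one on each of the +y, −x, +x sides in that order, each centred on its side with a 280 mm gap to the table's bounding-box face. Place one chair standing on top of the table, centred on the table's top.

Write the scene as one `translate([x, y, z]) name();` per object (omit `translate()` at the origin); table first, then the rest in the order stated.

table();
translate([505, 948, 0]) stool();
translate([-555, 184, 0]) stool();
translate([1565, 184, 0]) stool();
translate([414, 115, 695]) chair();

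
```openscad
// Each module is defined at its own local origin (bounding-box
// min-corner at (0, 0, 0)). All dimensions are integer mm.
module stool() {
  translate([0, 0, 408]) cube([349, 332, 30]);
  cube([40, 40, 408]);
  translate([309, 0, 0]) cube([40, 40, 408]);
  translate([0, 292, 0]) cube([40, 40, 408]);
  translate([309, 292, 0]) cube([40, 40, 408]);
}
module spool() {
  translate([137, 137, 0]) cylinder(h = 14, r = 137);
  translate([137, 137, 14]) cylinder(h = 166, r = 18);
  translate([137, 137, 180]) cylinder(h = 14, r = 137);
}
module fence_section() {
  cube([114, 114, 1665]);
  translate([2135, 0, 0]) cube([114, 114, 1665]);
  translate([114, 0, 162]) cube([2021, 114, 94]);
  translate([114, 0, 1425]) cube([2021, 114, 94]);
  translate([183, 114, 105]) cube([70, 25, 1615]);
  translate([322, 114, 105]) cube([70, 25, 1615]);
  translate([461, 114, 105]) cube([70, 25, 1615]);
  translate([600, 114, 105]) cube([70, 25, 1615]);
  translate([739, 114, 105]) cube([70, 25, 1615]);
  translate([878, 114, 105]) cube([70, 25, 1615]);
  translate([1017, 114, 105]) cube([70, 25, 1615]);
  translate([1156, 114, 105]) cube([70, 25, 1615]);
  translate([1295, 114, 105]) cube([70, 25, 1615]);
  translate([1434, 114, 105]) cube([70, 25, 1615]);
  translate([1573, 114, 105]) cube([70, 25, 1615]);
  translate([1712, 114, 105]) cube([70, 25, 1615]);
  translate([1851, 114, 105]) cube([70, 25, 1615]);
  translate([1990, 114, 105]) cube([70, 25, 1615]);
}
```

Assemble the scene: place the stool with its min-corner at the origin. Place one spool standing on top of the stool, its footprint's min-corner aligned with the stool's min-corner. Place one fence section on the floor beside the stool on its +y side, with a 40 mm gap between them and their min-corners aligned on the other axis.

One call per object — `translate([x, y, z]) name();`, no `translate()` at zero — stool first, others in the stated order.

stool();
translate([0, 0, 438]) spool();
translate([0, 372, 0]) fence_section();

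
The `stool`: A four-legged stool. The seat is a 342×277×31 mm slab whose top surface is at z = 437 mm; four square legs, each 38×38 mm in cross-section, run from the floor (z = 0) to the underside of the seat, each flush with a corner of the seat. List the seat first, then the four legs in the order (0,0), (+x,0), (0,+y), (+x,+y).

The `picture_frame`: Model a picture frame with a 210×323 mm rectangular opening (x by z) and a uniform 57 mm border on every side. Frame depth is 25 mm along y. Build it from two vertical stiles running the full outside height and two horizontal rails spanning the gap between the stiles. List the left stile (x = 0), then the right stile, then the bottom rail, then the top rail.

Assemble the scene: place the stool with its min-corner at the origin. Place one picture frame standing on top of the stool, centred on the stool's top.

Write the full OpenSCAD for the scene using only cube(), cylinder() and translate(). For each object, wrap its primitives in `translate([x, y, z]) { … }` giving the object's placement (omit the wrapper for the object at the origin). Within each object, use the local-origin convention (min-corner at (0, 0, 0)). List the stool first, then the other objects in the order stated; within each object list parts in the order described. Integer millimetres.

translate([0, 0, 406]) cube([342, 277, 31]);
cube([38, 38, 406]);
translate([304, 0, 0]) cube([38, 38, 406]);
translate([0, 239, 0]) cube([38, 38, 406]);
translate([304, 239, 0]) cube([38, 38, 406]);
translate([9, 126, 437]) {
  cube([57, 25, 437]);
  translate([267, 0, 0]) cube([57, 25, 437]);
  translate([57, 0, 0]) cube([210, 25, 57]);
  translate([57, 0, 380]) cube([210, 25, 57]);
}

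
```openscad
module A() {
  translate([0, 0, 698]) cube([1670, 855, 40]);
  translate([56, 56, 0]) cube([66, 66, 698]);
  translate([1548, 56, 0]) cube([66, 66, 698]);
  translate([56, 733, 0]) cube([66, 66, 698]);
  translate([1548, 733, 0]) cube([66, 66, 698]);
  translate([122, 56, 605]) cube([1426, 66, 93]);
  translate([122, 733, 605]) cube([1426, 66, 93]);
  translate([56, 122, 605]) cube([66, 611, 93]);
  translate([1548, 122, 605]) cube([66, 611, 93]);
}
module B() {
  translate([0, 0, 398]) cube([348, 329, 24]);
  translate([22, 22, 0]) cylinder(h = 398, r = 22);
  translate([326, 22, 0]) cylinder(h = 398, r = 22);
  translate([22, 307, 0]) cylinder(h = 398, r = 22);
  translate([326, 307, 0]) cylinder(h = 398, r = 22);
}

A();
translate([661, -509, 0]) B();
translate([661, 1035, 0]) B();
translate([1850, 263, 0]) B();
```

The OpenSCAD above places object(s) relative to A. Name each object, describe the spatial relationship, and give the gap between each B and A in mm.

A is a table. B is a stool. Three stools sit around the table at the −y, +y, +x sides. The gap between each stool and the table is 180 mm.

Each stool's nearest face is 180 mm from the table's bounding box.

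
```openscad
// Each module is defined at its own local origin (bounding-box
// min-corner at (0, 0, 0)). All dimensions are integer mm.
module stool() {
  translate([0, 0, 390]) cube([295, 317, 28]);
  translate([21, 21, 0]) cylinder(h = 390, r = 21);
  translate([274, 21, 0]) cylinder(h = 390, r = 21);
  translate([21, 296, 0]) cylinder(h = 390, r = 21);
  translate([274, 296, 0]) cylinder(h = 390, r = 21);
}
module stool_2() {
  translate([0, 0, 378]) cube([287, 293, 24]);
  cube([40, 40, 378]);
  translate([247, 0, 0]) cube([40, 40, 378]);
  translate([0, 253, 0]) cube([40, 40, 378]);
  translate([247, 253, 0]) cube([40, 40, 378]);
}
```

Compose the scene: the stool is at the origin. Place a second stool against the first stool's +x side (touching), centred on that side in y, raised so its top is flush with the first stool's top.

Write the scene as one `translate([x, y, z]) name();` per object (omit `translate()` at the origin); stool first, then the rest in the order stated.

stool();
translate([295, 12, 16]) stool_2();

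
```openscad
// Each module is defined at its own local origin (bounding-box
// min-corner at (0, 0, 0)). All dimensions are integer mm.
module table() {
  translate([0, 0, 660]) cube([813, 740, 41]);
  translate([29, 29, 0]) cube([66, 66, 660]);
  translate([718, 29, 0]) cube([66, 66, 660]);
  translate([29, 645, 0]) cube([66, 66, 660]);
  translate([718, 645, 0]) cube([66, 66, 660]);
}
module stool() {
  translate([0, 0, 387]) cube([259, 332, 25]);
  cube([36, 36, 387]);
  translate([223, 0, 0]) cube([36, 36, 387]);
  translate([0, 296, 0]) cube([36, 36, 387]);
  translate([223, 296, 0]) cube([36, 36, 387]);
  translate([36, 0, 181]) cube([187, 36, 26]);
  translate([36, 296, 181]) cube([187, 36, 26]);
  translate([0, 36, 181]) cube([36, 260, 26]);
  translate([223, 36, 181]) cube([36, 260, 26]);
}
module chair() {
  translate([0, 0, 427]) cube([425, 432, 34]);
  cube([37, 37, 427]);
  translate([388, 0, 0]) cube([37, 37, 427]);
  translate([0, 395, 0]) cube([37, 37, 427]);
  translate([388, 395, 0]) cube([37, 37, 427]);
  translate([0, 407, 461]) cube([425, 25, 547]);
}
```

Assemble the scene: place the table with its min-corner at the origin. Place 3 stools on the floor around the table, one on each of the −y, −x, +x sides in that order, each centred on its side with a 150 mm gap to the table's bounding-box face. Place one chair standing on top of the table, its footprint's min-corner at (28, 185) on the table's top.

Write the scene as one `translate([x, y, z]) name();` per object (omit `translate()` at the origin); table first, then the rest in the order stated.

table();
translate([277, -482, 0]) stool();
translate([-409, 204, 0]) stool();
translate([963, 204, 0]) stool();
translate([28, 185, 701]) chair();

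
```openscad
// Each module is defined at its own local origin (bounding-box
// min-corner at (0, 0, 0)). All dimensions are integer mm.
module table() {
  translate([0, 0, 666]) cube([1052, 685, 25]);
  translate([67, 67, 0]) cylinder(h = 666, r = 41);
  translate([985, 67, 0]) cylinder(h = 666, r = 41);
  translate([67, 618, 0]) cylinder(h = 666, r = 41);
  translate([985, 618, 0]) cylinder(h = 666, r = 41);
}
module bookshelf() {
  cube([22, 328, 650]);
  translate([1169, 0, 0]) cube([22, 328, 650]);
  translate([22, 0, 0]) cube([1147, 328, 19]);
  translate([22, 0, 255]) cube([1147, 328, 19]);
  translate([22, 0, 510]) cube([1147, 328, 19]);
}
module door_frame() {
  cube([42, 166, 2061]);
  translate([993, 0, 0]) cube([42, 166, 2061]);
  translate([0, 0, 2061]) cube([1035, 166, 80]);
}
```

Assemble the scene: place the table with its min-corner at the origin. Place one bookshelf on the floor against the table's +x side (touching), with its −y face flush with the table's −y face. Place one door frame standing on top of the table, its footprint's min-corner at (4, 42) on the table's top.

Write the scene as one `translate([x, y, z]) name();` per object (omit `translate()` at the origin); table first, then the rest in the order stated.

table();
translate([1052, 0, 0]) bookshelf();
translate([4, 42, 691]) door_frame();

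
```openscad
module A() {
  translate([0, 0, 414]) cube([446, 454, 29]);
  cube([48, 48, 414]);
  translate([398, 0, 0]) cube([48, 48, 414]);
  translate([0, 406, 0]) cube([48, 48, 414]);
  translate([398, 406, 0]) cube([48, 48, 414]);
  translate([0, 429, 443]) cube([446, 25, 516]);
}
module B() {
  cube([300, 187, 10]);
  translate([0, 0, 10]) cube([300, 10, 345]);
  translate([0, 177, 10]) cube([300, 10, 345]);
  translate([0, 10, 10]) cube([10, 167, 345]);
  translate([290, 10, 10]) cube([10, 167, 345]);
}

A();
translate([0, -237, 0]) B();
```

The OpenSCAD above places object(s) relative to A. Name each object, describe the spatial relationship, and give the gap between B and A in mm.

The open box's nearest face is 50 mm from the chair's −y face.

A is a chair. B is an open box. The open box is on the floor beside the chair on its −y side. The gap between the open box and the chair is 50 mm.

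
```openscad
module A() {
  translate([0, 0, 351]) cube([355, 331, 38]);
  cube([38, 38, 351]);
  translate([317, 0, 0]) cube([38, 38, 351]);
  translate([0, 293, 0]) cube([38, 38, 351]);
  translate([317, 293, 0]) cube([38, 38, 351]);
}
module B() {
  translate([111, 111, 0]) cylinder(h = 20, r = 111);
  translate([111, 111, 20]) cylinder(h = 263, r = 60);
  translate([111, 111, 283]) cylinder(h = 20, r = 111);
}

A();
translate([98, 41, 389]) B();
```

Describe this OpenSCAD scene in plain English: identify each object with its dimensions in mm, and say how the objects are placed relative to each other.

A is a four-legged stool. The seat is a 355×331×38 mm slab whose top surface is at z = 389 mm; four square legs, each 38×38 mm in cross-section, run from the floor (z = 0) to the underside of the seat, each flush with a corner of the seat.

B is a spool: two coaxial disc flanges of radius 111 mm and thickness 20 mm, joined by a core cylinder of radius 60 mm and height 263 mm. The lower flange rests on z = 0 and the three cylinders share a vertical axis.

The spool is on top of the stool.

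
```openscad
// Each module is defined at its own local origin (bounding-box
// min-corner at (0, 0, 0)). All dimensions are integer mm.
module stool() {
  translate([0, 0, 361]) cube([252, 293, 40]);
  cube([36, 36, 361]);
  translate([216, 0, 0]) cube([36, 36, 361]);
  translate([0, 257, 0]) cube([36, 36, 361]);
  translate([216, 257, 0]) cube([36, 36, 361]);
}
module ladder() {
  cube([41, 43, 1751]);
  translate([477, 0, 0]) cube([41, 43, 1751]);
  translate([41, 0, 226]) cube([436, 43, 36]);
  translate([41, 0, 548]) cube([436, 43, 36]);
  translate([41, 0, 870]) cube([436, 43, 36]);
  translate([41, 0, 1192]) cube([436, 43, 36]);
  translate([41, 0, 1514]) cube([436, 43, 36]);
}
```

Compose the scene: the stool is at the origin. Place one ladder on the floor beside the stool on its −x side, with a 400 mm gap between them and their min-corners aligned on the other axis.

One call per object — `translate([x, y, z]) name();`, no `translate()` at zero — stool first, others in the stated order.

stool();
translate([-918, 0, 0]) ladder();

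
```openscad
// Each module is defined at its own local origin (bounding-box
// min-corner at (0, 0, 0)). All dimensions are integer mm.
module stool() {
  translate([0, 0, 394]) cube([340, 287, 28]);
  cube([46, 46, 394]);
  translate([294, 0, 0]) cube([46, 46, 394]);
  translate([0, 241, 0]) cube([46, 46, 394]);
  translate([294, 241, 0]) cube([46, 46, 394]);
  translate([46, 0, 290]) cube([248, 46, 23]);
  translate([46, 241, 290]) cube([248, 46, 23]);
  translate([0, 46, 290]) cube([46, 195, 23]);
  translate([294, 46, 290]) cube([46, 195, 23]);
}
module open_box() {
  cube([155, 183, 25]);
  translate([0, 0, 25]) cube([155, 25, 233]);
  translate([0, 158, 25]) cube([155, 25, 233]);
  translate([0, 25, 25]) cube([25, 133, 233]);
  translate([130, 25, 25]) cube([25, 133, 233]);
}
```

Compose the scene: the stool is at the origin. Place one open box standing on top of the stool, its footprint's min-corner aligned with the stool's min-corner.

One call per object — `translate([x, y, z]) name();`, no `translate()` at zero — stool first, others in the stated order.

stool();
translate([0, 0, 422]) open_box();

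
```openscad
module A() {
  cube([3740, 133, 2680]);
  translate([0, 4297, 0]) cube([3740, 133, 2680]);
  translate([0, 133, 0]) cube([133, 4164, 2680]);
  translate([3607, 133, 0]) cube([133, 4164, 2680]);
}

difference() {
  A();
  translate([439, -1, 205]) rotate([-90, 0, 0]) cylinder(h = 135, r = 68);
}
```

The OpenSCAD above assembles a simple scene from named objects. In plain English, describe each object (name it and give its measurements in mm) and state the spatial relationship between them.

A is the wall frame of a small rectangular building: four walls, each 2680 mm tall and 133 mm thick, enclosing a footprint 3740 mm (x) by 4430 mm (y) outside-to-outside, with no floor or roof. The front and back walls (the −y and +y sides) span the full width; the two side walls fit between them.

The house frame has a circular hole of radius 68 mm through its front wall, centred at (x = 439, z = 205).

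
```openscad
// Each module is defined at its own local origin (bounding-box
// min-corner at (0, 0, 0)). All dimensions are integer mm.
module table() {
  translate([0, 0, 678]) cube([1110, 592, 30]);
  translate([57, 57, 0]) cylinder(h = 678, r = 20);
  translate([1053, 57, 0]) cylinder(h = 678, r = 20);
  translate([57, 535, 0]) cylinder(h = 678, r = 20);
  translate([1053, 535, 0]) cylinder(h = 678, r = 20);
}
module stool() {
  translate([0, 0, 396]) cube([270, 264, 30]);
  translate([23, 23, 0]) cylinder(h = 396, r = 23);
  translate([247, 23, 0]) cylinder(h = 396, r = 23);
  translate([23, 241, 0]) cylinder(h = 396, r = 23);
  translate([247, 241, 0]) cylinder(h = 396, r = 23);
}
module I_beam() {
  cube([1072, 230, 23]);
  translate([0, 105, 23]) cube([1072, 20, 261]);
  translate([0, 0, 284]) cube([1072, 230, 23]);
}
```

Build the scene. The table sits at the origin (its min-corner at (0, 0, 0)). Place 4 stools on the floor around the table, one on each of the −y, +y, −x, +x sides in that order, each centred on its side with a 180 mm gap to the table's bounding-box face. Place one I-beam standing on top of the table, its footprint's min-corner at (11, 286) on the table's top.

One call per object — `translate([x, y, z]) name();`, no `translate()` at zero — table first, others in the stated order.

table();
translate([420, -444, 0]) stool();
translate([420, 772, 0]) stool();
translate([-450, 164, 0]) stool();
translate([1290, 164, 0]) stool();
translate([11, 286, 708]) I_beam();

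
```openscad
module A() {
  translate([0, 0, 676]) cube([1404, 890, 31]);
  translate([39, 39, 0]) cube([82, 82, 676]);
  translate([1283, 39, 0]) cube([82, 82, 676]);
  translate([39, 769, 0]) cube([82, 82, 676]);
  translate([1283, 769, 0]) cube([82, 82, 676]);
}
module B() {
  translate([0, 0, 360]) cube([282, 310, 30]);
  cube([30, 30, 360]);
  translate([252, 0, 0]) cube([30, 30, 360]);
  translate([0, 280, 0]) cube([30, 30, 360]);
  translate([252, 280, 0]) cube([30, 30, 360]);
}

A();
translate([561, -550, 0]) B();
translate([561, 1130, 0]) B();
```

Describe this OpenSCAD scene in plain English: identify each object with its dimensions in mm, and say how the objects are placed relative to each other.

A is a table with a 1404×890 mm rectangular top, 31 mm thick, top surface at z = 707 mm, supported by four 82×82 mm square legs, each inset 39 mm from the nearest pair of top edges, running from the floor.

B is a four-legged stool. The seat is 282×310 mm, 30 mm thick, top at z = 390 mm. It stands on four square legs, each 30×30 mm in cross-section, from z = 0 to the seat underside, each flush with a corner of the seat.

Two stools sit around the table at the −y, +y sides.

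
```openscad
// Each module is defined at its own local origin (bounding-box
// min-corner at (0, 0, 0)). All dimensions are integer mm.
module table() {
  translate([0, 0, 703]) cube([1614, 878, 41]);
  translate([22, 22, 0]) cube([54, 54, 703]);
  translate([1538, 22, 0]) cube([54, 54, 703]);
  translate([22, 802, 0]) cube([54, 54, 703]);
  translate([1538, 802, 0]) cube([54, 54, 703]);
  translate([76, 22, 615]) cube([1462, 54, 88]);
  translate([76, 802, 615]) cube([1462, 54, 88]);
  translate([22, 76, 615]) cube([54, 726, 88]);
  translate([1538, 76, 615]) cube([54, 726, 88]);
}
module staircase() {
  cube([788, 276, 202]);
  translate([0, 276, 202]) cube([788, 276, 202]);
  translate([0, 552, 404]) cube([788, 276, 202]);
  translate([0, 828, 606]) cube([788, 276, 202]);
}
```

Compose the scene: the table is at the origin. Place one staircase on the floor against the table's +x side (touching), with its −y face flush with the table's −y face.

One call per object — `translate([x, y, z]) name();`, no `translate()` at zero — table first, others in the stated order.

table();
translate([1614, 0, 0]) staircase();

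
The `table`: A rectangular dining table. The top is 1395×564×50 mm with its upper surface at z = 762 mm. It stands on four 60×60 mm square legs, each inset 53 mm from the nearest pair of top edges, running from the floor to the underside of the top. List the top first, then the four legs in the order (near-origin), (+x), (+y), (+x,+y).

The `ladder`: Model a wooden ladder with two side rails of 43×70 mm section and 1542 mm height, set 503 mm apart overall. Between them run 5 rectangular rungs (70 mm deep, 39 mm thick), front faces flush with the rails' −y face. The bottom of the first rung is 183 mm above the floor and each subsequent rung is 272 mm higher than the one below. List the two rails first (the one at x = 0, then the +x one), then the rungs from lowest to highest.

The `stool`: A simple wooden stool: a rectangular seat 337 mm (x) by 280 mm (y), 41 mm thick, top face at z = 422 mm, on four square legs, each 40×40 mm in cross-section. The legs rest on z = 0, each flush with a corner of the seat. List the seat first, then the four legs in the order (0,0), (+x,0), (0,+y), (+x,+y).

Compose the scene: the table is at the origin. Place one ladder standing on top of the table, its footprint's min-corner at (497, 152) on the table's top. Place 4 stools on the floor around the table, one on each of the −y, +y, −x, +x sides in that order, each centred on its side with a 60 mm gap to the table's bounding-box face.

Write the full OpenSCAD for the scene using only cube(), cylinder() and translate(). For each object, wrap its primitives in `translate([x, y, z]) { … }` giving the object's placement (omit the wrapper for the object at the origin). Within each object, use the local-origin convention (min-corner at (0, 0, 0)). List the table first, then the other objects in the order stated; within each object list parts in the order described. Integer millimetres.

translate([0, 0, 712]) cube([1395, 564, 50]);
translate([53, 53, 0]) cube([60, 60, 712]);
translate([1282, 53, 0]) cube([60, 60, 712]);
translate([53, 451, 0]) cube([60, 60, 712]);
translate([1282, 451, 0]) cube([60, 60, 712]);
translate([497, 152, 762]) {
  cube([43, 70, 1542]);
  translate([460, 0, 0]) cube([43, 70, 1542]);
  translate([43, 0, 183]) cube([417, 70, 39]);
  translate([43, 0, 455]) cube([417, 70, 39]);
  translate([43, 0, 727]) cube([417, 70, 39]);
  translate([43, 0, 999]) cube([417, 70, 39]);
  translate([43, 0, 1271]) cube([417, 70, 39]);
}
translate([529, -340, 0]) {
  translate([0, 0, 381]) cube([337, 280, 41]);
  cube([40, 40, 381]);
  translate([297, 0, 0]) cube([40, 40, 381]);
  translate([0, 240, 0]) cube([40, 40, 381]);
  translate([297, 240, 0]) cube([40, 40, 381]);
}
translate([529, 624, 0]) {
  translate([0, 0, 381]) cube([337, 280, 41]);
  cube([40, 40, 381]);
  translate([297, 0, 0]) cube([40, 40, 381]);
  translate([0, 240, 0]) cube([40, 40, 381]);
  translate([297, 240, 0]) cube([40, 40, 381]);
}
translate([-397, 142, 0]) {
  translate([0, 0, 381]) cube([337, 280, 41]);
  cube([40, 40, 381]);
  translate([297, 0, 0]) cube([40, 40, 381]);
  translate([0, 240, 0]) cube([40, 40, 381]);
  translate([297, 240, 0]) cube([40, 40, 381]);
}
translate([1455, 142, 0]) {
  translate([0, 0, 381]) cube([337, 280, 41]);
  cube([40, 40, 381]);
  translate([297, 0, 0]) cube([40, 40, 381]);
  translate([0, 240, 0]) cube([40, 40, 381]);
  translate([297, 240, 0]) cube([40, 40, 381]);
}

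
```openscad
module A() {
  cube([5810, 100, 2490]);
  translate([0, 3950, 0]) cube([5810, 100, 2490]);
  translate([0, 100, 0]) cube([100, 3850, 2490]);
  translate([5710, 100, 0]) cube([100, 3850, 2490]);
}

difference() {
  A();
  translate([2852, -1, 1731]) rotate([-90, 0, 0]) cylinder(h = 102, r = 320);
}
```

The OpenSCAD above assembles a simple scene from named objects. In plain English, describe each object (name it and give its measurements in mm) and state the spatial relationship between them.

A is the wall frame of a small rectangular building: four walls, each 2490 mm tall and 100 mm thick, enclosing a footprint 5810 mm (x) by 4050 mm (y) outside-to-outside, with no floor or roof. The front and back walls (the −y and +y sides) span the full width; the two side walls fit between them.

The house frame has a circular hole of radius 320 mm through its front wall, centred at (x = 2852, z = 1731).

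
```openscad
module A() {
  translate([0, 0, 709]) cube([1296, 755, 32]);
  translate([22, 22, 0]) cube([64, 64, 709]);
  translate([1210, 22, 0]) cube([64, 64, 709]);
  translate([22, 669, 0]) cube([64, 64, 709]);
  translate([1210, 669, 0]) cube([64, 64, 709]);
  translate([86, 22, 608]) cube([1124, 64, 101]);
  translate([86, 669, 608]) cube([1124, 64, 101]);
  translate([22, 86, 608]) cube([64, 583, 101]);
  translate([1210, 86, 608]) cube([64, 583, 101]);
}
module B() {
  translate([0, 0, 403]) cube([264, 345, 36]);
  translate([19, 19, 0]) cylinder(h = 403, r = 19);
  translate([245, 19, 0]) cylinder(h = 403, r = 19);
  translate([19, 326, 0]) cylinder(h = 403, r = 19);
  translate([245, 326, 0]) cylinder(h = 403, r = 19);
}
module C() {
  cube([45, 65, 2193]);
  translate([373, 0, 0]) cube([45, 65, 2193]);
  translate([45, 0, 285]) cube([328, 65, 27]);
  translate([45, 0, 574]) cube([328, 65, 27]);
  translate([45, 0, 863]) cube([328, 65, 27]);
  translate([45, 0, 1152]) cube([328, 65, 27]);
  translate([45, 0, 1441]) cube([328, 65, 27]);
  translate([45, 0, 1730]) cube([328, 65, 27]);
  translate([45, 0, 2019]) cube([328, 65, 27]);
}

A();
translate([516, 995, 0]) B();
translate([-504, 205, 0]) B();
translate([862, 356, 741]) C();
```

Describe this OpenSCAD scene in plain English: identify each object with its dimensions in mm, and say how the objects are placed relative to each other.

A is a rectangular dining table. The top is 1296×755×32 mm with its upper surface at z = 741 mm. It stands on four 64×64 mm square legs, each inset 22 mm from the nearest pair of top edges, running from the floor to the underside of the top. Four apron rails, 64 mm thick and 101 mm tall, run between adjacent legs with their top edges flush with the underside of the top and their outer faces flush with the legs' outer faces.

B is a four-legged stool. The seat is a 264×345×36 mm slab whose top surface is at z = 439 mm; four round legs, each 38 mm in diameter, run from the floor (z = 0) to the underside of the seat, each leg's axis is inset half a diameter from the nearest pair of seat edges (so the leg's bounding box is flush with the corner).

C is a wooden ladder with two side rails of 45×65 mm section and 2193 mm height, set 418 mm apart overall. Between them run 7 rectangular rungs (65 mm deep, 27 mm thick), front faces flush with the rails' −y face. The bottom of the first rung is 285 mm above the floor and each subsequent rung is 289 mm higher than the one below.

Two stools sit around the table at the +y, −x sides. The ladder is on top of the table.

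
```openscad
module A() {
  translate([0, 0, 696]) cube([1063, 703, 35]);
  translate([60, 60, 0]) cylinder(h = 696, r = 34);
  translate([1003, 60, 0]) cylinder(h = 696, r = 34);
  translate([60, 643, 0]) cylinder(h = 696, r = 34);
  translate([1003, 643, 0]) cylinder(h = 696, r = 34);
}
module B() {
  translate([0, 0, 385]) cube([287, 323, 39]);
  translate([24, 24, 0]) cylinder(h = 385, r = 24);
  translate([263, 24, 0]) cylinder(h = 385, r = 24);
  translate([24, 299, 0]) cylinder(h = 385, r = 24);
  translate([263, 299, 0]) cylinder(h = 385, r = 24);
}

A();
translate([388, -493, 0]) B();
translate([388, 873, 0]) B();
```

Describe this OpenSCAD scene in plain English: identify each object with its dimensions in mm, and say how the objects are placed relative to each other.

A is a table: top 1063 mm (x) × 703 mm (y), 35 mm thick, upper face at z = 731 mm, on four round legs of 68 mm diameter, each leg's bounding box inset 26 mm from the nearest pair of top edges, running from z = 0 to the bottom of the top.

B is a four-legged stool. The seat is 287×323 mm, 39 mm thick, top at z = 424 mm. It stands on four round legs, each 48 mm in diameter, from z = 0 to the seat underside, each leg's axis is inset half a diameter from the nearest pair of seat edges (so the leg's bounding box is flush with the corner).

Two stools sit around the table at the −y, +y sides.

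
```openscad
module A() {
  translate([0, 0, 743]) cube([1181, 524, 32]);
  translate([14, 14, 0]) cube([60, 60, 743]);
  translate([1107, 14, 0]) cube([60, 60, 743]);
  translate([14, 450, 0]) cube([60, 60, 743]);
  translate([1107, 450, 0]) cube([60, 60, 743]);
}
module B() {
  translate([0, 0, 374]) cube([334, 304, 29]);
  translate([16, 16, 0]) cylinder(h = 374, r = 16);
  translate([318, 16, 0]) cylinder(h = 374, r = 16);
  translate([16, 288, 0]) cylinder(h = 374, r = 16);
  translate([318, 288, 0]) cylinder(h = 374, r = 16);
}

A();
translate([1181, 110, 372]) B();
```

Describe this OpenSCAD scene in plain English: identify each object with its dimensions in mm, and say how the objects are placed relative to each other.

A is a table with a 1181×524 mm rectangular top, 32 mm thick, top surface at z = 775 mm, supported by four 60×60 mm square legs, each inset 14 mm from the nearest pair of top edges, running from the floor.

B is a simple wooden stool: a rectangular seat 334 mm (x) by 304 mm (y), 29 mm thick, top face at z = 403 mm, on four round legs, each 32 mm in diameter. The legs rest on z = 0, each leg's axis is inset half a diameter from the nearest pair of seat edges (so the leg's bounding box is flush with the corner).

The stool is beside the table with their tops flush at z = 775.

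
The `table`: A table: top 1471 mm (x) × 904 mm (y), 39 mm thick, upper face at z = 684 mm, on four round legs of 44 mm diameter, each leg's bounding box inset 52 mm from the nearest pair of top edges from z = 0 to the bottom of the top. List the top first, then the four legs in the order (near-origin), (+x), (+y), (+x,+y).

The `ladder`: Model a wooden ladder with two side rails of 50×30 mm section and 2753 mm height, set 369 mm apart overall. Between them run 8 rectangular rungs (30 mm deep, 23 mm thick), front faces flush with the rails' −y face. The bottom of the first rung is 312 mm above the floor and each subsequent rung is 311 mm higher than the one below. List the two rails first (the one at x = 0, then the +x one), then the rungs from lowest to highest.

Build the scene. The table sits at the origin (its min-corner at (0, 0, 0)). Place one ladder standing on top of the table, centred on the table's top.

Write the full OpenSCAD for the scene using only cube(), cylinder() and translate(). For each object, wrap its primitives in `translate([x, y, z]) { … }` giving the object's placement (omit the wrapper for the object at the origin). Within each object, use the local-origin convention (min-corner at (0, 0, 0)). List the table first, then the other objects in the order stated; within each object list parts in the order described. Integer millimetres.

translate([0, 0, 645]) cube([1471, 904, 39]);
translate([74, 74, 0]) cylinder(h = 645, r = 22);
translate([1397, 74, 0]) cylinder(h = 645, r = 22);
translate([74, 830, 0]) cylinder(h = 645, r = 22);
translate([1397, 830, 0]) cylinder(h = 645, r = 22);
translate([551, 437, 684]) {
  cube([50, 30, 2753]);
  translate([319, 0, 0]) cube([50, 30, 2753]);
  translate([50, 0, 312]) cube([269, 30, 23]);
  translate([50, 0, 623]) cube([269, 30, 23]);
  translate([50, 0, 934]) cube([269, 30, 23]);
  translate([50, 0, 1245]) cube([269, 30, 23]);
  translate([50, 0, 1556]) cube([269, 30, 23]);
  translate([50, 0, 1867]) cube([269, 30, 23]);
  translate([50, 0, 2178]) cube([269, 30, 23]);
  translate([50, 0, 2489]) cube([269, 30, 23]);
}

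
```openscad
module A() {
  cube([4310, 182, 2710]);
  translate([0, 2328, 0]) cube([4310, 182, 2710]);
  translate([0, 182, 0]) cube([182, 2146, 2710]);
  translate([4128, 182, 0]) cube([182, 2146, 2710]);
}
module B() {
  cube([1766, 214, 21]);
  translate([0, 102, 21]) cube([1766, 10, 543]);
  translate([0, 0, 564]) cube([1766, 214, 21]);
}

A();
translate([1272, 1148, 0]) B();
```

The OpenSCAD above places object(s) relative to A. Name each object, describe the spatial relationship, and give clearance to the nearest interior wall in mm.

A is a house frame. B is an I-beam. The I-beam sits inside the house frame, centred. The clearance to the nearest interior wall is 966 mm.

Clearances: x = 1090, y = 966; minimum 966 mm.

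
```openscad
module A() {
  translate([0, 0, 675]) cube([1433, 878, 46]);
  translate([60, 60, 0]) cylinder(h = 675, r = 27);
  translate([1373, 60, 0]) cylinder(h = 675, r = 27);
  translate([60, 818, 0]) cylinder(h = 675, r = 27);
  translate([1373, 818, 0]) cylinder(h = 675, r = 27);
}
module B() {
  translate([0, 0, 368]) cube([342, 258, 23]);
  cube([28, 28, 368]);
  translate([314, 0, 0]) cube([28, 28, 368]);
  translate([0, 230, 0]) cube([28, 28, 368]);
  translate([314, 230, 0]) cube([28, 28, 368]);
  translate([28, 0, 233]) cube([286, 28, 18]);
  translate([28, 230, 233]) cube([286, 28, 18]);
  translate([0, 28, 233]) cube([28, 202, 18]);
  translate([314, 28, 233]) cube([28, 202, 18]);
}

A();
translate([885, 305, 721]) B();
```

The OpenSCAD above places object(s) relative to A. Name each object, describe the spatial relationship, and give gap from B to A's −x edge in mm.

The stool's min-x is at 885; the table's min-x is 0; gap = 885 mm.

A is a table. B is a stool. The stool is on top of the table. The gap from the stool to the table's −x edge is 885 mm.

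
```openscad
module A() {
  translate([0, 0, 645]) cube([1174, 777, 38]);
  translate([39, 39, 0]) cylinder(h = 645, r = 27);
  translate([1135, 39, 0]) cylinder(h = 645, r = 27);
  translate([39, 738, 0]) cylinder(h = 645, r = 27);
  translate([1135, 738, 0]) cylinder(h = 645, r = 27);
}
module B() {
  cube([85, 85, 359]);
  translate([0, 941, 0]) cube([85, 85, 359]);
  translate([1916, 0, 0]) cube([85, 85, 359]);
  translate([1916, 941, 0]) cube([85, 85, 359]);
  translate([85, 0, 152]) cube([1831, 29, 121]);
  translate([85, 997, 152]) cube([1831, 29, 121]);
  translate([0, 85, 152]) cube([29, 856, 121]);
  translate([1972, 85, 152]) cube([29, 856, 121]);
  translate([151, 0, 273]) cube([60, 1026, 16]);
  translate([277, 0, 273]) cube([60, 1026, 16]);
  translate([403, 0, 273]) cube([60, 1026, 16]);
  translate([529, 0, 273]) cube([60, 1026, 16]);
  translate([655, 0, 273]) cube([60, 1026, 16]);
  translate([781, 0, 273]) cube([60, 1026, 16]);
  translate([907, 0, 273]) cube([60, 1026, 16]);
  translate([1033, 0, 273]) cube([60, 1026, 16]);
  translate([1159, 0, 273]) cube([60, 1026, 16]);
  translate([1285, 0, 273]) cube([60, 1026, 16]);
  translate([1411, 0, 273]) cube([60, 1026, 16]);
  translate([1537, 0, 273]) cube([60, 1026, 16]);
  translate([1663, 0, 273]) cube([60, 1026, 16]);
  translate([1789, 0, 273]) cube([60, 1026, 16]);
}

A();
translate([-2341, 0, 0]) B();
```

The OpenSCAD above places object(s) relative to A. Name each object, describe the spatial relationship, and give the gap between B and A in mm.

A is a table. B is a bed frame. The bed frame is on the floor beside the table on its −x side. The gap between the bed frame and the table is 340 mm.

The bed frame's nearest face is 340 mm from the table's −x face.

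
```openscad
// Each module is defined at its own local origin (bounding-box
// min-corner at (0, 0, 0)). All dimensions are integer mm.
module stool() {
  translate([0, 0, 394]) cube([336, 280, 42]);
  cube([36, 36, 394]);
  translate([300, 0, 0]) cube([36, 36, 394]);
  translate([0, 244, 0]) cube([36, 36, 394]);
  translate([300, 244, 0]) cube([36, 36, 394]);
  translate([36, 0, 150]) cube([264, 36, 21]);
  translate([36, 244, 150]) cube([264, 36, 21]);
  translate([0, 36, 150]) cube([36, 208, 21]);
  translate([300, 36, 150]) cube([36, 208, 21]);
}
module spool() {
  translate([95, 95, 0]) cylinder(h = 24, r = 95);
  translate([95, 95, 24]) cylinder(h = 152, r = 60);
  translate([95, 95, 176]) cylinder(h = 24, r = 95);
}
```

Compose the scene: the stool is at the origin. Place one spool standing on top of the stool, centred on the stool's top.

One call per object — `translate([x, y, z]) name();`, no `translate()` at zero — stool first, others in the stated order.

stool();
translate([73, 45, 436]) spool();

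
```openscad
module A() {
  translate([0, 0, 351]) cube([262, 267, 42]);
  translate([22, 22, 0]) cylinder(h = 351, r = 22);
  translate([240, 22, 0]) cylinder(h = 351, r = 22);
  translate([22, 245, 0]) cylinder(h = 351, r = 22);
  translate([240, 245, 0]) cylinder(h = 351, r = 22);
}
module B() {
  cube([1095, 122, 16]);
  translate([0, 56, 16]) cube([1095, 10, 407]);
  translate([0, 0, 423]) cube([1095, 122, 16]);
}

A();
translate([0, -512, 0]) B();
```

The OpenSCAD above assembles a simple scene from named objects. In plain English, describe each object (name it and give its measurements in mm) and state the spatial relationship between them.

A is a four-legged stool. The seat is a 262×267×42 mm slab whose top surface is at z = 393 mm; four round legs, each 44 mm in diameter, run from the floor (z = 0) to the underside of the seat, each leg's axis is inset half a diameter from the nearest pair of seat edges (so the leg's bounding box is flush with the corner).

B is an I-beam lying along x, 1095 mm long. Overall section height 439 mm. Two flanges 122 mm wide (y) and 16 mm thick, one on the floor and one at the top; a web 10 mm thick runs between them, centred on the flange width.

The I-beam is on the floor beside the stool on its −y side.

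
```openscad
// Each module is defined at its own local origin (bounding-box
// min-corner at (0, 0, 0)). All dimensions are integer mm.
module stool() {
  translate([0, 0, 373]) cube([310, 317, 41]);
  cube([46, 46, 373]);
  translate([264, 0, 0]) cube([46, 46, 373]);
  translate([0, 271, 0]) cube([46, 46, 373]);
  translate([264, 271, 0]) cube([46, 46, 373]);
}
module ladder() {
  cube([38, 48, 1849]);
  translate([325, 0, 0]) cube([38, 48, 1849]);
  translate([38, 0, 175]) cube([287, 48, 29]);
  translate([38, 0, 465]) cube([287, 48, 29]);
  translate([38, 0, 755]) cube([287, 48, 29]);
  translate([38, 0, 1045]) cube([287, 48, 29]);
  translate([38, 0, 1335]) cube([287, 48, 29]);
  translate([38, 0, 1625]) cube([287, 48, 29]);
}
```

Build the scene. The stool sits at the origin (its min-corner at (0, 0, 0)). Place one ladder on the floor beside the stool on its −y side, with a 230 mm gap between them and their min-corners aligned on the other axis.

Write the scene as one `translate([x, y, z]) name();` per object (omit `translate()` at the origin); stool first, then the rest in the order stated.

stool();
translate([0, -278, 0]) ladder();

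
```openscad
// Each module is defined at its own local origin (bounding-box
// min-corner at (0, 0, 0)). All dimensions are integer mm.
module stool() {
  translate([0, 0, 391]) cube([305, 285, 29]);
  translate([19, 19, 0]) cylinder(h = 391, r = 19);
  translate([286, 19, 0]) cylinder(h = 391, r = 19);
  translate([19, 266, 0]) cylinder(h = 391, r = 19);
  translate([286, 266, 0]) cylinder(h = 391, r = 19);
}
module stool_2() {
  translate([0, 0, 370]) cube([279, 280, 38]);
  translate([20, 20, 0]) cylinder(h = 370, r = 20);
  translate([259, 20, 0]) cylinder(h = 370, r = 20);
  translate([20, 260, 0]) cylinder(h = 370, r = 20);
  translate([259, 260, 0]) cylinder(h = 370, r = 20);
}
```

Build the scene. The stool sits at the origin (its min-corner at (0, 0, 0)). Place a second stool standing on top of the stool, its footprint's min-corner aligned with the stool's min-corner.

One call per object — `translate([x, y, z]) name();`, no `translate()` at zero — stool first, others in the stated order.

stool();
translate([0, 0, 420]) stool_2();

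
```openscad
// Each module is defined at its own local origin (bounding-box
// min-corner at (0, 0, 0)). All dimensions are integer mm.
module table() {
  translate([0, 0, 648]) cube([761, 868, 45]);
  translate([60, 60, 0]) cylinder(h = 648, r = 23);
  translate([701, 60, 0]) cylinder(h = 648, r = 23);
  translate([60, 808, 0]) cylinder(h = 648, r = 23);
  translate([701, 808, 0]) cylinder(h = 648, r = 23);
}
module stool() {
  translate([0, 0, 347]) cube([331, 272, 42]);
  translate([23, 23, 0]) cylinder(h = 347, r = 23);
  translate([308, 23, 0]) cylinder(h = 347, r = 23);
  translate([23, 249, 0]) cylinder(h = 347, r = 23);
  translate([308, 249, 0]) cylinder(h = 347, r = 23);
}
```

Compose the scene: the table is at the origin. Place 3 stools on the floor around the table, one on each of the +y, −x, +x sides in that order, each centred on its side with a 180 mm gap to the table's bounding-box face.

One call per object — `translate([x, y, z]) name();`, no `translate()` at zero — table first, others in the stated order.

table();
translate([215, 1048, 0]) stool();
translate([-511, 298, 0]) stool();
translate([941, 298, 0]) stool();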